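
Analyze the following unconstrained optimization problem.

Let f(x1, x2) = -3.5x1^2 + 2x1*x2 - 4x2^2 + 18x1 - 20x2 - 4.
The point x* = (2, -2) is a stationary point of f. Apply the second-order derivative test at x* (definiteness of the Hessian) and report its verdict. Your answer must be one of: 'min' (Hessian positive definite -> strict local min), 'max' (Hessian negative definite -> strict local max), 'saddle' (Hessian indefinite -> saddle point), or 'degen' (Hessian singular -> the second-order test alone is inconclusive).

Compute the Hessian H = grad^2 f:
  H = [[-7, 2], [2, -8]]
Verify stationarity: grad f(x*) = H x* + g = (0, 0).
Eigenvalues of H: -9.5616, -5.4384.
Both eigenvalues < 0, so H is negative definite -> x* is a strict local max.

max


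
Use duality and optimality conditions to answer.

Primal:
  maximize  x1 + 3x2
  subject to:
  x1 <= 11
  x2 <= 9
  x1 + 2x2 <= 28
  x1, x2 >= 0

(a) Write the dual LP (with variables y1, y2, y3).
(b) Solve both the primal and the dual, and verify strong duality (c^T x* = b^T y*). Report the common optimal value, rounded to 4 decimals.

The standard primal-dual pair for 'max c^T x s.t. A x <= b, x >= 0' is:
  Dual:  min b^T y  s.t.  A^T y >= c,  y >= 0.

So the dual LP is:
  minimize  11y1 + 9y2 + 28y3
  subject to:
    y1 + y3 >= 1
    y2 + 2y3 >= 3
    y1, y2, y3 >= 0

Solving the primal: x* = (10, 9).
  primal value c^T x* = 37.
Solving the dual: y* = (0, 1, 1).
  dual value b^T y* = 37.
Strong duality: c^T x* = b^T y*. Confirmed.

37


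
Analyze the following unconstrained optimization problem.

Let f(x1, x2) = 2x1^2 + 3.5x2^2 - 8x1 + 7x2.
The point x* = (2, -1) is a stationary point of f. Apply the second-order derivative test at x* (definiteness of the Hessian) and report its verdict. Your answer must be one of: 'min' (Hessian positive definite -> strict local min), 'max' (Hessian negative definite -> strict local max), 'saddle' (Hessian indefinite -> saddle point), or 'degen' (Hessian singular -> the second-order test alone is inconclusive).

Compute the Hessian H = grad^2 f:
  H = [[4, 0], [0, 7]]
Verify stationarity: grad f(x*) = H x* + g = (0, 0).
Eigenvalues of H: 4, 7.
Both eigenvalues > 0, so H is positive definite -> x* is a strict local min.

min


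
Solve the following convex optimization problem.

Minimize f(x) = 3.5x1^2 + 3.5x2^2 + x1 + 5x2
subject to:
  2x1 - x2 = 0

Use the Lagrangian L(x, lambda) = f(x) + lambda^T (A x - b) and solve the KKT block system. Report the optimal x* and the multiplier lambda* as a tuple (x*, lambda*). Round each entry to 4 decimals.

Form the Lagrangian:
  L(x, lambda) = (1/2) x^T Q x + c^T x + lambda^T (A x - b)
Stationarity (grad_x L = 0): Q x + c + A^T lambda = 0.
Primal feasibility: A x = b.

This gives the KKT block system:
  [ Q   A^T ] [ x     ]   [-c ]
  [ A    0  ] [ lambda ] = [ b ]

Solving the linear system:
  x*      = (-0.3143, -0.6286)
  lambda* = (0.6)
  f(x*)   = -1.7286

x* = (-0.3143, -0.6286), lambda* = (0.6)


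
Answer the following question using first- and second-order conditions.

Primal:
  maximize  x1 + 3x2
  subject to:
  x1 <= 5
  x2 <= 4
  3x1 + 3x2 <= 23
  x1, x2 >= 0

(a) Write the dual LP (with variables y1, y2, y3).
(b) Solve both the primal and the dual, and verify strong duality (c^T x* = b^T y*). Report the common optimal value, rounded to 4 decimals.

The standard primal-dual pair for 'max c^T x s.t. A x <= b, x >= 0' is:
  Dual:  min b^T y  s.t.  A^T y >= c,  y >= 0.

So the dual LP is:
  minimize  5y1 + 4y2 + 23y3
  subject to:
    y1 + 3y3 >= 1
    y2 + 3y3 >= 3
    y1, y2, y3 >= 0

Solving the primal: x* = (3.6667, 4).
  primal value c^T x* = 15.6667.
Solving the dual: y* = (0, 2, 0.3333).
  dual value b^T y* = 15.6667.
Strong duality: c^T x* = b^T y*. Confirmed.

15.6667


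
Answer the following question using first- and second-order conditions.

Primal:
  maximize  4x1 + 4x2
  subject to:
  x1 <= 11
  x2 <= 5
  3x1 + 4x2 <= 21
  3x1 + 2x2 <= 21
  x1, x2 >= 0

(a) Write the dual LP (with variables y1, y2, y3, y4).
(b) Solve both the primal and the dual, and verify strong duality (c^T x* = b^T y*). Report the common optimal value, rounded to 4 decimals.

The standard primal-dual pair for 'max c^T x s.t. A x <= b, x >= 0' is:
  Dual:  min b^T y  s.t.  A^T y >= c,  y >= 0.

So the dual LP is:
  minimize  11y1 + 5y2 + 21y3 + 21y4
  subject to:
    y1 + 3y3 + 3y4 >= 4
    y2 + 4y3 + 2y4 >= 4
    y1, y2, y3, y4 >= 0

Solving the primal: x* = (7, 0).
  primal value c^T x* = 28.
Solving the dual: y* = (0, 0, 0.6667, 0.6667).
  dual value b^T y* = 28.
Strong duality: c^T x* = b^T y*. Confirmed.

28


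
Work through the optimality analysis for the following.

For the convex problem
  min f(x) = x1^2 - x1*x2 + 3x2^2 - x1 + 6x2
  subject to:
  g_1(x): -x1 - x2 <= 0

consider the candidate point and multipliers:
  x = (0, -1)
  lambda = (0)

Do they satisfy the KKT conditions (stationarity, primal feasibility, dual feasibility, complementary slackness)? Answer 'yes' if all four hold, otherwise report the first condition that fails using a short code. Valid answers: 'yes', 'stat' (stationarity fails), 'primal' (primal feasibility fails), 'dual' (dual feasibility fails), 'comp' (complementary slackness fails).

Gradient of f: grad f(x) = Q x + c = (0, 0)
Constraint values g_i(x) = a_i^T x - b_i:
  g_1((0, -1)) = 1
Stationarity residual: grad f(x) + sum_i lambda_i a_i = (0, 0)
  -> stationarity OK
Primal feasibility (all g_i <= 0): FAILS
Dual feasibility (all lambda_i >= 0): OK
Complementary slackness (lambda_i * g_i(x) = 0 for all i): OK

Verdict: the first failing condition is primal_feasibility -> primal.

primal


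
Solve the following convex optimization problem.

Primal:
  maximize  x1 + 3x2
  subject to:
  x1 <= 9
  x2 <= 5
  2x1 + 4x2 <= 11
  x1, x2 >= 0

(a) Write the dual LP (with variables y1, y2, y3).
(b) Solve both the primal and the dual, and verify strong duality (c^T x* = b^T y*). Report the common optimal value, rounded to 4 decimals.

The standard primal-dual pair for 'max c^T x s.t. A x <= b, x >= 0' is:
  Dual:  min b^T y  s.t.  A^T y >= c,  y >= 0.

So the dual LP is:
  minimize  9y1 + 5y2 + 11y3
  subject to:
    y1 + 2y3 >= 1
    y2 + 4y3 >= 3
    y1, y2, y3 >= 0

Solving the primal: x* = (0, 2.75).
  primal value c^T x* = 8.25.
Solving the dual: y* = (0, 0, 0.75).
  dual value b^T y* = 8.25.
Strong duality: c^T x* = b^T y*. Confirmed.

8.25


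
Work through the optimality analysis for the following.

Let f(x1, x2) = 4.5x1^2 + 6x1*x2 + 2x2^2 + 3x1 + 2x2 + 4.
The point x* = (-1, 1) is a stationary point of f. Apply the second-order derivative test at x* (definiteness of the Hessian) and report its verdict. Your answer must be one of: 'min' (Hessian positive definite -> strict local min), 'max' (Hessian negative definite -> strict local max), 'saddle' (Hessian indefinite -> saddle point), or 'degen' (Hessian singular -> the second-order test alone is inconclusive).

Compute the Hessian H = grad^2 f:
  H = [[9, 6], [6, 4]]
Verify stationarity: grad f(x*) = H x* + g = (0, 0).
Eigenvalues of H: 0, 13.
H has a zero eigenvalue (singular; positive semidefinite but not definite), so H is neither positive definite, negative definite, nor indefinite. The second-order test alone is inconclusive -> degen.
(Indeed, f is constant along the null direction of H through x*, so x* is not a strict local extremum.)

degen


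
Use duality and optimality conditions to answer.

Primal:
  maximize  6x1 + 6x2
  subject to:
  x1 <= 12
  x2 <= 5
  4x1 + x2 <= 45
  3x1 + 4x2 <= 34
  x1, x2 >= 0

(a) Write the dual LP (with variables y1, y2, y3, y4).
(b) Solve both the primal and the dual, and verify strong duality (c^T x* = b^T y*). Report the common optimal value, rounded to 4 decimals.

The standard primal-dual pair for 'max c^T x s.t. A x <= b, x >= 0' is:
  Dual:  min b^T y  s.t.  A^T y >= c,  y >= 0.

So the dual LP is:
  minimize  12y1 + 5y2 + 45y3 + 34y4
  subject to:
    y1 + 4y3 + 3y4 >= 6
    y2 + y3 + 4y4 >= 6
    y1, y2, y3, y4 >= 0

Solving the primal: x* = (11.2308, 0.0769).
  primal value c^T x* = 67.8462.
Solving the dual: y* = (0, 0, 0.4615, 1.3846).
  dual value b^T y* = 67.8462.
Strong duality: c^T x* = b^T y*. Confirmed.

67.8462


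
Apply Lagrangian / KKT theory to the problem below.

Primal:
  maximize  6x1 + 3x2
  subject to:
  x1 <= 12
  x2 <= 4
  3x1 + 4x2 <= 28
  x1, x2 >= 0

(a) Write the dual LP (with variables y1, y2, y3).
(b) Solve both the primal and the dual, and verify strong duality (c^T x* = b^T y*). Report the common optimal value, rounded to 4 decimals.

The standard primal-dual pair for 'max c^T x s.t. A x <= b, x >= 0' is:
  Dual:  min b^T y  s.t.  A^T y >= c,  y >= 0.

So the dual LP is:
  minimize  12y1 + 4y2 + 28y3
  subject to:
    y1 + 3y3 >= 6
    y2 + 4y3 >= 3
    y1, y2, y3 >= 0

Solving the primal: x* = (9.3333, 0).
  primal value c^T x* = 56.
Solving the dual: y* = (0, 0, 2).
  dual value b^T y* = 56.
Strong duality: c^T x* = b^T y*. Confirmed.

56


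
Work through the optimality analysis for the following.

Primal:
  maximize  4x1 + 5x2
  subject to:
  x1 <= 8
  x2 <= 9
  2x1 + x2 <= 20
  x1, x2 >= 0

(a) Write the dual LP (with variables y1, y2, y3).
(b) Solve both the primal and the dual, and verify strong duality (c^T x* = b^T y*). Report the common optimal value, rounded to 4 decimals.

The standard primal-dual pair for 'max c^T x s.t. A x <= b, x >= 0' is:
  Dual:  min b^T y  s.t.  A^T y >= c,  y >= 0.

So the dual LP is:
  minimize  8y1 + 9y2 + 20y3
  subject to:
    y1 + 2y3 >= 4
    y2 + y3 >= 5
    y1, y2, y3 >= 0

Solving the primal: x* = (5.5, 9).
  primal value c^T x* = 67.
Solving the dual: y* = (0, 3, 2).
  dual value b^T y* = 67.
Strong duality: c^T x* = b^T y*. Confirmed.

67


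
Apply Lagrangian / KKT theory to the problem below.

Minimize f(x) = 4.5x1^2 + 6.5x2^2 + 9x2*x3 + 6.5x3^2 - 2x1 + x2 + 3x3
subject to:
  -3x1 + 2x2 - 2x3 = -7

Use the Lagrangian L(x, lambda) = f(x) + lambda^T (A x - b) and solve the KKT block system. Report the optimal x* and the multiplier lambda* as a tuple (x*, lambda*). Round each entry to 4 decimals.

Form the Lagrangian:
  L(x, lambda) = (1/2) x^T Q x + c^T x + lambda^T (A x - b)
Stationarity (grad_x L = 0): Q x + c + A^T lambda = 0.
Primal feasibility: A x = b.

This gives the KKT block system:
  [ Q   A^T ] [ x     ]   [-c ]
  [ A    0  ] [ lambda ] = [ b ]

Solving the linear system:
  x*      = (1.037, -1.0631, 0.8813)
  lambda* = (2.4444)
  f(x*)   = 8.3089

x* = (1.037, -1.0631, 0.8813), lambda* = (2.4444)


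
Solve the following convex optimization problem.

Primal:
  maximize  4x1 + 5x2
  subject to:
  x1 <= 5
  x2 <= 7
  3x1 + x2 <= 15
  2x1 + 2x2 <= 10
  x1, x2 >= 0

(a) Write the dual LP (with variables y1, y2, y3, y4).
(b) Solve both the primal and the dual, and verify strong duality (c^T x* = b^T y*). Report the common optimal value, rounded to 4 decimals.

The standard primal-dual pair for 'max c^T x s.t. A x <= b, x >= 0' is:
  Dual:  min b^T y  s.t.  A^T y >= c,  y >= 0.

So the dual LP is:
  minimize  5y1 + 7y2 + 15y3 + 10y4
  subject to:
    y1 + 3y3 + 2y4 >= 4
    y2 + y3 + 2y4 >= 5
    y1, y2, y3, y4 >= 0

Solving the primal: x* = (0, 5).
  primal value c^T x* = 25.
Solving the dual: y* = (0, 0, 0, 2.5).
  dual value b^T y* = 25.
Strong duality: c^T x* = b^T y*. Confirmed.

25


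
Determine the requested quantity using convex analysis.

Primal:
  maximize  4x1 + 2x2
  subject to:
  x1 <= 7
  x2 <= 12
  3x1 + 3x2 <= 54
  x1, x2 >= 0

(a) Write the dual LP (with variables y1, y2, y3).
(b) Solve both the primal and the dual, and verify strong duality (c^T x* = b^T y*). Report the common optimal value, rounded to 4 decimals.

The standard primal-dual pair for 'max c^T x s.t. A x <= b, x >= 0' is:
  Dual:  min b^T y  s.t.  A^T y >= c,  y >= 0.

So the dual LP is:
  minimize  7y1 + 12y2 + 54y3
  subject to:
    y1 + 3y3 >= 4
    y2 + 3y3 >= 2
    y1, y2, y3 >= 0

Solving the primal: x* = (7, 11).
  primal value c^T x* = 50.
Solving the dual: y* = (2, 0, 0.6667).
  dual value b^T y* = 50.
Strong duality: c^T x* = b^T y*. Confirmed.

50


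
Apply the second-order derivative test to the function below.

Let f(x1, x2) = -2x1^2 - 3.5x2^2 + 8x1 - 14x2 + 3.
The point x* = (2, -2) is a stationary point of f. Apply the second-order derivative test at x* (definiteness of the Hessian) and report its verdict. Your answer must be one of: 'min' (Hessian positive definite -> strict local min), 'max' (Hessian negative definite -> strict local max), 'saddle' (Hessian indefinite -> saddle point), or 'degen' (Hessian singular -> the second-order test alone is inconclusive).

Compute the Hessian H = grad^2 f:
  H = [[-4, 0], [0, -7]]
Verify stationarity: grad f(x*) = H x* + g = (0, 0).
Eigenvalues of H: -7, -4.
Both eigenvalues < 0, so H is negative definite -> x* is a strict local max.

max


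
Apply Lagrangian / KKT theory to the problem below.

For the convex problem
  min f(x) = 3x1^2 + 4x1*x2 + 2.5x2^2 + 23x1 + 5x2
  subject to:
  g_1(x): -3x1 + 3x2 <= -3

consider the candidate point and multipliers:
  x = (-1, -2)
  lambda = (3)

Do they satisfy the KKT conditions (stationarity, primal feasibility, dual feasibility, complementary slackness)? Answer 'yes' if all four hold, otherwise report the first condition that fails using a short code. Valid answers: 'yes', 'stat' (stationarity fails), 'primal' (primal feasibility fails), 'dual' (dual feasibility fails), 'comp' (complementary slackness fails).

Gradient of f: grad f(x) = Q x + c = (9, -9)
Constraint values g_i(x) = a_i^T x - b_i:
  g_1((-1, -2)) = 0
Stationarity residual: grad f(x) + sum_i lambda_i a_i = (0, 0)
  -> stationarity OK
Primal feasibility (all g_i <= 0): OK
Dual feasibility (all lambda_i >= 0): OK
Complementary slackness (lambda_i * g_i(x) = 0 for all i): OK

Verdict: yes, KKT holds.

yes


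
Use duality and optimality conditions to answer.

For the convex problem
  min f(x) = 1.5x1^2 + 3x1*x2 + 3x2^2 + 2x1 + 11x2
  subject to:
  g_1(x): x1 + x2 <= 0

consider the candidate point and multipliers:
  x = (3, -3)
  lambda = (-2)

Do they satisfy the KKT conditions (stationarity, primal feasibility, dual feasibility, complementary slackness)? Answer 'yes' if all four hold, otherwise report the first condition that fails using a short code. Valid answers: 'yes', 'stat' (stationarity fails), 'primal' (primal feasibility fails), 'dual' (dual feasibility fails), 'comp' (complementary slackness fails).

Gradient of f: grad f(x) = Q x + c = (2, 2)
Constraint values g_i(x) = a_i^T x - b_i:
  g_1((3, -3)) = 0
Stationarity residual: grad f(x) + sum_i lambda_i a_i = (0, 0)
  -> stationarity OK
Primal feasibility (all g_i <= 0): OK
Dual feasibility (all lambda_i >= 0): FAILS
Complementary slackness (lambda_i * g_i(x) = 0 for all i): OK

Verdict: the first failing condition is dual_feasibility -> dual.

dual


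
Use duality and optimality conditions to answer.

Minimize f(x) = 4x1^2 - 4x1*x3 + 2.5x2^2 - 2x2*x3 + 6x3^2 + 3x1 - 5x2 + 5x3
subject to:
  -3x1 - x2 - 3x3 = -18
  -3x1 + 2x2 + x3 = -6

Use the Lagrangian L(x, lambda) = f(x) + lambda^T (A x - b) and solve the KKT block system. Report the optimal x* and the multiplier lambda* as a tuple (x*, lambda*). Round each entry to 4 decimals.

Form the Lagrangian:
  L(x, lambda) = (1/2) x^T Q x + c^T x + lambda^T (A x - b)
Stationarity (grad_x L = 0): Q x + c + A^T lambda = 0.
Primal feasibility: A x = b.

This gives the KKT block system:
  [ Q   A^T ] [ x     ]   [-c ]
  [ A    0  ] [ lambda ] = [ b ]

Solving the linear system:
  x*      = (3.5924, 1.4218, 1.9337)
  lambda* = (4.7481, 3.2534)
  f(x*)   = 59.1617

x* = (3.5924, 1.4218, 1.9337), lambda* = (4.7481, 3.2534)


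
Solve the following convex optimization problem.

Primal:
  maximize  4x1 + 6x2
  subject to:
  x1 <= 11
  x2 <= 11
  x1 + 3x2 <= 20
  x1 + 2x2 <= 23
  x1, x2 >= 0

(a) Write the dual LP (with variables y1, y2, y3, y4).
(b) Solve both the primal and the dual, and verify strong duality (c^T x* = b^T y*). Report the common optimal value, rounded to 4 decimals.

The standard primal-dual pair for 'max c^T x s.t. A x <= b, x >= 0' is:
  Dual:  min b^T y  s.t.  A^T y >= c,  y >= 0.

So the dual LP is:
  minimize  11y1 + 11y2 + 20y3 + 23y4
  subject to:
    y1 + y3 + y4 >= 4
    y2 + 3y3 + 2y4 >= 6
    y1, y2, y3, y4 >= 0

Solving the primal: x* = (11, 3).
  primal value c^T x* = 62.
Solving the dual: y* = (2, 0, 2, 0).
  dual value b^T y* = 62.
Strong duality: c^T x* = b^T y*. Confirmed.

62


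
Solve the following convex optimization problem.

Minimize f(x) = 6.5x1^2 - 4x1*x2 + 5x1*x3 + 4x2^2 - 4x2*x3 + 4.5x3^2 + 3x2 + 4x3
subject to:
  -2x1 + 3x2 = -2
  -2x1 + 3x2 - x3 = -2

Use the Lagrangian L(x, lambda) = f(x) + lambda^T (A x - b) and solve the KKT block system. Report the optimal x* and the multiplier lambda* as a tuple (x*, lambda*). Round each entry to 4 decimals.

Form the Lagrangian:
  L(x, lambda) = (1/2) x^T Q x + c^T x + lambda^T (A x - b)
Stationarity (grad_x L = 0): Q x + c + A^T lambda = 0.
Primal feasibility: A x = b.

This gives the KKT block system:
  [ Q   A^T ] [ x     ]   [-c ]
  [ A    0  ] [ lambda ] = [ b ]

Solving the linear system:
  x*      = (-0.099, -0.7327, 0)
  lambda* = (-5.6139, 6.4356)
  f(x*)   = -0.2772

x* = (-0.099, -0.7327, 0), lambda* = (-5.6139, 6.4356)


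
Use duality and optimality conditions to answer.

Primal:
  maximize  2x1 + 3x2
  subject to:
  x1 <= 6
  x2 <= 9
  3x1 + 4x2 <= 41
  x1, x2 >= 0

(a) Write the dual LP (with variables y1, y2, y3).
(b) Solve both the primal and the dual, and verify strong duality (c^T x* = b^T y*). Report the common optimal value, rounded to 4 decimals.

The standard primal-dual pair for 'max c^T x s.t. A x <= b, x >= 0' is:
  Dual:  min b^T y  s.t.  A^T y >= c,  y >= 0.

So the dual LP is:
  minimize  6y1 + 9y2 + 41y3
  subject to:
    y1 + 3y3 >= 2
    y2 + 4y3 >= 3
    y1, y2, y3 >= 0

Solving the primal: x* = (1.6667, 9).
  primal value c^T x* = 30.3333.
Solving the dual: y* = (0, 0.3333, 0.6667).
  dual value b^T y* = 30.3333.
Strong duality: c^T x* = b^T y*. Confirmed.

30.3333


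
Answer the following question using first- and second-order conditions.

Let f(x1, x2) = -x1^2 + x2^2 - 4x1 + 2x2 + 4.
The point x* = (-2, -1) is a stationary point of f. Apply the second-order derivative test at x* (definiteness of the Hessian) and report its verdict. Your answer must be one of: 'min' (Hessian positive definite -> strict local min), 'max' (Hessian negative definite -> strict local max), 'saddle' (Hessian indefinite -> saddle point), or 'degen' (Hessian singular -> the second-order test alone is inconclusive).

Compute the Hessian H = grad^2 f:
  H = [[-2, 0], [0, 2]]
Verify stationarity: grad f(x*) = H x* + g = (0, 0).
Eigenvalues of H: -2, 2.
Eigenvalues have mixed signs, so H is indefinite -> x* is a saddle point.

saddle


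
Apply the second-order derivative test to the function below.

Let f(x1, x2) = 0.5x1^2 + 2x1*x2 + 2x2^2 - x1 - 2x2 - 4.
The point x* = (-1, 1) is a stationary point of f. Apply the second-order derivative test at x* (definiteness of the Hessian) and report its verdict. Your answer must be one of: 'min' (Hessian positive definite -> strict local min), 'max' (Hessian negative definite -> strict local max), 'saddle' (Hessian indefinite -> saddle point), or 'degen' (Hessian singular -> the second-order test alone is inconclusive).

Compute the Hessian H = grad^2 f:
  H = [[1, 2], [2, 4]]
Verify stationarity: grad f(x*) = H x* + g = (0, 0).
Eigenvalues of H: 0, 5.
H has a zero eigenvalue (singular; positive semidefinite but not definite), so H is neither positive definite, negative definite, nor indefinite. The second-order test alone is inconclusive -> degen.
(Indeed, f is constant along the null direction of H through x*, so x* is not a strict local extremum.)

degen


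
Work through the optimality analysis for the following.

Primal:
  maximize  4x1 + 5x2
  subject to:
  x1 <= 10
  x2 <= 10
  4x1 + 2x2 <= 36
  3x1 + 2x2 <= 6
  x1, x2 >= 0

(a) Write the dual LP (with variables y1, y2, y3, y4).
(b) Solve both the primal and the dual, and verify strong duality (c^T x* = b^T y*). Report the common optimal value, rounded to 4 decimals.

The standard primal-dual pair for 'max c^T x s.t. A x <= b, x >= 0' is:
  Dual:  min b^T y  s.t.  A^T y >= c,  y >= 0.

So the dual LP is:
  minimize  10y1 + 10y2 + 36y3 + 6y4
  subject to:
    y1 + 4y3 + 3y4 >= 4
    y2 + 2y3 + 2y4 >= 5
    y1, y2, y3, y4 >= 0

Solving the primal: x* = (0, 3).
  primal value c^T x* = 15.
Solving the dual: y* = (0, 0, 0, 2.5).
  dual value b^T y* = 15.
Strong duality: c^T x* = b^T y*. Confirmed.

15


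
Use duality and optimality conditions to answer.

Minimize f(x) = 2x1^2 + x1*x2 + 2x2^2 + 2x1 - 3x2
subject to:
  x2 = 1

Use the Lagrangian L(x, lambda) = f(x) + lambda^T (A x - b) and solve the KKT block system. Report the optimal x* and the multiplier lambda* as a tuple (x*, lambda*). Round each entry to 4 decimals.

Form the Lagrangian:
  L(x, lambda) = (1/2) x^T Q x + c^T x + lambda^T (A x - b)
Stationarity (grad_x L = 0): Q x + c + A^T lambda = 0.
Primal feasibility: A x = b.

This gives the KKT block system:
  [ Q   A^T ] [ x     ]   [-c ]
  [ A    0  ] [ lambda ] = [ b ]

Solving the linear system:
  x*      = (-0.75, 1)
  lambda* = (-0.25)
  f(x*)   = -2.125

x* = (-0.75, 1), lambda* = (-0.25)


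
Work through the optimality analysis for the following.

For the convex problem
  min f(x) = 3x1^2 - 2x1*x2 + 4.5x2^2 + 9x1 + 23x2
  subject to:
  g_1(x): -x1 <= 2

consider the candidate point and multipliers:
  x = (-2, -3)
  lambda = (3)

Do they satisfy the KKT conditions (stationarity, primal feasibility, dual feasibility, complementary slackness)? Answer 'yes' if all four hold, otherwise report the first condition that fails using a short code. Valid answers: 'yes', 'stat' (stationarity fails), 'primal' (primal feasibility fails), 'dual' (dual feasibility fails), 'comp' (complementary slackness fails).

Gradient of f: grad f(x) = Q x + c = (3, 0)
Constraint values g_i(x) = a_i^T x - b_i:
  g_1((-2, -3)) = 0
Stationarity residual: grad f(x) + sum_i lambda_i a_i = (0, 0)
  -> stationarity OK
Primal feasibility (all g_i <= 0): OK
Dual feasibility (all lambda_i >= 0): OK
Complementary slackness (lambda_i * g_i(x) = 0 for all i): OK

Verdict: yes, KKT holds.

yes


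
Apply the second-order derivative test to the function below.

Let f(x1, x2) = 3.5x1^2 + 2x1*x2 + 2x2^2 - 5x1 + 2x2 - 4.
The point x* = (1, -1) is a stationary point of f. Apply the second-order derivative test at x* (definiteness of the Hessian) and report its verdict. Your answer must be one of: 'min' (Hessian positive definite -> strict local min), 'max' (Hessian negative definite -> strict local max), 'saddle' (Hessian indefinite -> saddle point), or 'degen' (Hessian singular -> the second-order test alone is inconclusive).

Compute the Hessian H = grad^2 f:
  H = [[7, 2], [2, 4]]
Verify stationarity: grad f(x*) = H x* + g = (0, 0).
Eigenvalues of H: 3, 8.
Both eigenvalues > 0, so H is positive definite -> x* is a strict local min.

min


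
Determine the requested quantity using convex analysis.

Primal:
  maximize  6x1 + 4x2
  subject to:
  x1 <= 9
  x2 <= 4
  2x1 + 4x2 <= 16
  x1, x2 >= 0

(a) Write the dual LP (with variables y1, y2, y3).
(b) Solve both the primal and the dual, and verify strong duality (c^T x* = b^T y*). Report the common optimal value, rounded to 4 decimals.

The standard primal-dual pair for 'max c^T x s.t. A x <= b, x >= 0' is:
  Dual:  min b^T y  s.t.  A^T y >= c,  y >= 0.

So the dual LP is:
  minimize  9y1 + 4y2 + 16y3
  subject to:
    y1 + 2y3 >= 6
    y2 + 4y3 >= 4
    y1, y2, y3 >= 0

Solving the primal: x* = (8, 0).
  primal value c^T x* = 48.
Solving the dual: y* = (0, 0, 3).
  dual value b^T y* = 48.
Strong duality: c^T x* = b^T y*. Confirmed.

48


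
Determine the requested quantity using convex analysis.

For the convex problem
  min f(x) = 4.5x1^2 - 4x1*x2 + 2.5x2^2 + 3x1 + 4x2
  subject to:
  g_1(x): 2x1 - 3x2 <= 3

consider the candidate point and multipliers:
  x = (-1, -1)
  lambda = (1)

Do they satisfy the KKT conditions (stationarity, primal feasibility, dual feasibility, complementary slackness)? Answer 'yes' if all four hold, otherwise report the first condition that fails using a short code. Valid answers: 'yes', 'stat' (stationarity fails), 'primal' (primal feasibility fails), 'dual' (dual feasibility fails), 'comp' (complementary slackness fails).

Gradient of f: grad f(x) = Q x + c = (-2, 3)
Constraint values g_i(x) = a_i^T x - b_i:
  g_1((-1, -1)) = -2
Stationarity residual: grad f(x) + sum_i lambda_i a_i = (0, 0)
  -> stationarity OK
Primal feasibility (all g_i <= 0): OK
Dual feasibility (all lambda_i >= 0): OK
Complementary slackness (lambda_i * g_i(x) = 0 for all i): FAILS

Verdict: the first failing condition is complementary_slackness -> comp.

comp


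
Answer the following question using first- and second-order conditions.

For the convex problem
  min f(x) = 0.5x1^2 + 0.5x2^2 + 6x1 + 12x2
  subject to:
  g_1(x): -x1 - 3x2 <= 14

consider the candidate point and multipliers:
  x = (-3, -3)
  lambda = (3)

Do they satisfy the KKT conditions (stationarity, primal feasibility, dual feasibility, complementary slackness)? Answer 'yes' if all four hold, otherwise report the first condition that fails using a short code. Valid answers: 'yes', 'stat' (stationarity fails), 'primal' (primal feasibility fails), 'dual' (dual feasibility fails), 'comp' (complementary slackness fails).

Gradient of f: grad f(x) = Q x + c = (3, 9)
Constraint values g_i(x) = a_i^T x - b_i:
  g_1((-3, -3)) = -2
Stationarity residual: grad f(x) + sum_i lambda_i a_i = (0, 0)
  -> stationarity OK
Primal feasibility (all g_i <= 0): OK
Dual feasibility (all lambda_i >= 0): OK
Complementary slackness (lambda_i * g_i(x) = 0 for all i): FAILS

Verdict: the first failing condition is complementary_slackness -> comp.

comp


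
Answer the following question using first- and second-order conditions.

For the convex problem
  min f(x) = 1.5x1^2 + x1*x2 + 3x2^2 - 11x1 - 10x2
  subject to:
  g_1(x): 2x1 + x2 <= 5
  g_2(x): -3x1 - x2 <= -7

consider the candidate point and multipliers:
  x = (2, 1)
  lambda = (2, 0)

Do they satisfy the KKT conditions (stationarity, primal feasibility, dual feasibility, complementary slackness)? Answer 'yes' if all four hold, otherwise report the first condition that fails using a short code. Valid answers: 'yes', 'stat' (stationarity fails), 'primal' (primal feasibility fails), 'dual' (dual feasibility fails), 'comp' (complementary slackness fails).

Gradient of f: grad f(x) = Q x + c = (-4, -2)
Constraint values g_i(x) = a_i^T x - b_i:
  g_1((2, 1)) = 0
  g_2((2, 1)) = 0
Stationarity residual: grad f(x) + sum_i lambda_i a_i = (0, 0)
  -> stationarity OK
Primal feasibility (all g_i <= 0): OK
Dual feasibility (all lambda_i >= 0): OK
Complementary slackness (lambda_i * g_i(x) = 0 for all i): OK

Verdict: yes, KKT holds.

yes


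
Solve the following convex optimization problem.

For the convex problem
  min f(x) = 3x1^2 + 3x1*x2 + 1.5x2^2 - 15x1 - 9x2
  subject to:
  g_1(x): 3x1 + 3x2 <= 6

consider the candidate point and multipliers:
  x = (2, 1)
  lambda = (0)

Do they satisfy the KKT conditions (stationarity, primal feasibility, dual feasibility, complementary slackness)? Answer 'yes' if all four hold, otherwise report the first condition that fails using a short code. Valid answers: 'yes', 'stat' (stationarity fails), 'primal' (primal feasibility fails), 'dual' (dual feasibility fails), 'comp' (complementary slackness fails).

Gradient of f: grad f(x) = Q x + c = (0, 0)
Constraint values g_i(x) = a_i^T x - b_i:
  g_1((2, 1)) = 3
Stationarity residual: grad f(x) + sum_i lambda_i a_i = (0, 0)
  -> stationarity OK
Primal feasibility (all g_i <= 0): FAILS
Dual feasibility (all lambda_i >= 0): OK
Complementary slackness (lambda_i * g_i(x) = 0 for all i): OK

Verdict: the first failing condition is primal_feasibility -> primal.

primal


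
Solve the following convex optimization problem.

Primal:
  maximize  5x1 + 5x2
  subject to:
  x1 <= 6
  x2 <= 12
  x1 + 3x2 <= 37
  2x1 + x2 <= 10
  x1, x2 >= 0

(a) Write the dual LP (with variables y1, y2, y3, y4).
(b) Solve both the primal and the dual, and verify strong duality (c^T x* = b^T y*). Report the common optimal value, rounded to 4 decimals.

The standard primal-dual pair for 'max c^T x s.t. A x <= b, x >= 0' is:
  Dual:  min b^T y  s.t.  A^T y >= c,  y >= 0.

So the dual LP is:
  minimize  6y1 + 12y2 + 37y3 + 10y4
  subject to:
    y1 + y3 + 2y4 >= 5
    y2 + 3y3 + y4 >= 5
    y1, y2, y3, y4 >= 0

Solving the primal: x* = (0, 10).
  primal value c^T x* = 50.
Solving the dual: y* = (0, 0, 0, 5).
  dual value b^T y* = 50.
Strong duality: c^T x* = b^T y*. Confirmed.

50


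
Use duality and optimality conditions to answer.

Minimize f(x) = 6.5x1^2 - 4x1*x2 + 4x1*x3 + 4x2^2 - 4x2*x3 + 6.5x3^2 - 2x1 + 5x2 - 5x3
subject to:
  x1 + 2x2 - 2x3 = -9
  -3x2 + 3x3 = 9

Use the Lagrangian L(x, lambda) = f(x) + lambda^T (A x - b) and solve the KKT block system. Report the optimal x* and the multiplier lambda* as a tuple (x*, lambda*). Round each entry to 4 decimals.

Form the Lagrangian:
  L(x, lambda) = (1/2) x^T Q x + c^T x + lambda^T (A x - b)
Stationarity (grad_x L = 0): Q x + c + A^T lambda = 0.
Primal feasibility: A x = b.

This gives the KKT block system:
  [ Q   A^T ] [ x     ]   [-c ]
  [ A    0  ] [ lambda ] = [ b ]

Solving the linear system:
  x*      = (-3, -2.0769, 0.9231)
  lambda* = (29, 18.2308)
  f(x*)   = 43.9615

x* = (-3, -2.0769, 0.9231), lambda* = (29, 18.2308)


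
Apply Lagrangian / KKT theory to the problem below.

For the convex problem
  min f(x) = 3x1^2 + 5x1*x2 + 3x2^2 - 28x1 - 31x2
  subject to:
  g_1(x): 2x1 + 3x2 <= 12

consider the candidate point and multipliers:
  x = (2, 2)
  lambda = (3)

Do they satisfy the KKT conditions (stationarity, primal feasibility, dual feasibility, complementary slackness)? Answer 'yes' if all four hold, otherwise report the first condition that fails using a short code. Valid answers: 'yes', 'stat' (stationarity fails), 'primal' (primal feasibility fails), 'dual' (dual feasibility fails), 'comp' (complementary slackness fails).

Gradient of f: grad f(x) = Q x + c = (-6, -9)
Constraint values g_i(x) = a_i^T x - b_i:
  g_1((2, 2)) = -2
Stationarity residual: grad f(x) + sum_i lambda_i a_i = (0, 0)
  -> stationarity OK
Primal feasibility (all g_i <= 0): OK
Dual feasibility (all lambda_i >= 0): OK
Complementary slackness (lambda_i * g_i(x) = 0 for all i): FAILS

Verdict: the first failing condition is complementary_slackness -> comp.

comp


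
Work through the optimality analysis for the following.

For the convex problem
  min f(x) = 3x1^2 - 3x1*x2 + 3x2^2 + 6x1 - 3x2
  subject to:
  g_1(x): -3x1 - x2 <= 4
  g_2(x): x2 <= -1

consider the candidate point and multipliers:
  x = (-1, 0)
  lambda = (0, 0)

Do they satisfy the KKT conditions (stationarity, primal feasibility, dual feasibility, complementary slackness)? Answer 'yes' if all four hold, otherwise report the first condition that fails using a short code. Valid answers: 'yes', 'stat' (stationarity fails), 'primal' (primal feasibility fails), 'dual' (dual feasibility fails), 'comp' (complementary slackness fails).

Gradient of f: grad f(x) = Q x + c = (0, 0)
Constraint values g_i(x) = a_i^T x - b_i:
  g_1((-1, 0)) = -1
  g_2((-1, 0)) = 1
Stationarity residual: grad f(x) + sum_i lambda_i a_i = (0, 0)
  -> stationarity OK
Primal feasibility (all g_i <= 0): FAILS
Dual feasibility (all lambda_i >= 0): OK
Complementary slackness (lambda_i * g_i(x) = 0 for all i): OK

Verdict: the first failing condition is primal_feasibility -> primal.

primal


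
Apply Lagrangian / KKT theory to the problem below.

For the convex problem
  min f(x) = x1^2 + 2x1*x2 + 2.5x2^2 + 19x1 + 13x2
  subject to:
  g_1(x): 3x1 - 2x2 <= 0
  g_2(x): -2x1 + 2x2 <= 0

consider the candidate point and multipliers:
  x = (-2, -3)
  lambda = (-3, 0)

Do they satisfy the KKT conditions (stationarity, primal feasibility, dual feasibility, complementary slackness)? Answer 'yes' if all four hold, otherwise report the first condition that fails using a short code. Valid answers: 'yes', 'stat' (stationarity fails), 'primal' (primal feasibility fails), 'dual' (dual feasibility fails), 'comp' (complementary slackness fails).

Gradient of f: grad f(x) = Q x + c = (9, -6)
Constraint values g_i(x) = a_i^T x - b_i:
  g_1((-2, -3)) = 0
  g_2((-2, -3)) = -2
Stationarity residual: grad f(x) + sum_i lambda_i a_i = (0, 0)
  -> stationarity OK
Primal feasibility (all g_i <= 0): OK
Dual feasibility (all lambda_i >= 0): FAILS
Complementary slackness (lambda_i * g_i(x) = 0 for all i): OK

Verdict: the first failing condition is dual_feasibility -> dual.

dual


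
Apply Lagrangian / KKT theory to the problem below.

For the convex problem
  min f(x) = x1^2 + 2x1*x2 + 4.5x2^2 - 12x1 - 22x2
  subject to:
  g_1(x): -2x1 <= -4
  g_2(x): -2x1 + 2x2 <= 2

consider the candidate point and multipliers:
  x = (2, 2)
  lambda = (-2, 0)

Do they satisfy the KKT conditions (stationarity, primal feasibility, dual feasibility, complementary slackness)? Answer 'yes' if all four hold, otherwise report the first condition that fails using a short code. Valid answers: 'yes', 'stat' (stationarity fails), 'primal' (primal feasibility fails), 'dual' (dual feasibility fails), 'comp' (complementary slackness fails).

Gradient of f: grad f(x) = Q x + c = (-4, 0)
Constraint values g_i(x) = a_i^T x - b_i:
  g_1((2, 2)) = 0
  g_2((2, 2)) = -2
Stationarity residual: grad f(x) + sum_i lambda_i a_i = (0, 0)
  -> stationarity OK
Primal feasibility (all g_i <= 0): OK
Dual feasibility (all lambda_i >= 0): FAILS
Complementary slackness (lambda_i * g_i(x) = 0 for all i): OK

Verdict: the first failing condition is dual_feasibility -> dual.

dual


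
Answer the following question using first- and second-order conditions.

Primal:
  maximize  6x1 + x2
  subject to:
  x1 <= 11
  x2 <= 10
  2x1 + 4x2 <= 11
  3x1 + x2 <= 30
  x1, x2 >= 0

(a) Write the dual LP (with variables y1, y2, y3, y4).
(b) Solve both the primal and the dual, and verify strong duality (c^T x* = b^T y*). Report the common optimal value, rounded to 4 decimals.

The standard primal-dual pair for 'max c^T x s.t. A x <= b, x >= 0' is:
  Dual:  min b^T y  s.t.  A^T y >= c,  y >= 0.

So the dual LP is:
  minimize  11y1 + 10y2 + 11y3 + 30y4
  subject to:
    y1 + 2y3 + 3y4 >= 6
    y2 + 4y3 + y4 >= 1
    y1, y2, y3, y4 >= 0

Solving the primal: x* = (5.5, 0).
  primal value c^T x* = 33.
Solving the dual: y* = (0, 0, 3, 0).
  dual value b^T y* = 33.
Strong duality: c^T x* = b^T y*. Confirmed.

33


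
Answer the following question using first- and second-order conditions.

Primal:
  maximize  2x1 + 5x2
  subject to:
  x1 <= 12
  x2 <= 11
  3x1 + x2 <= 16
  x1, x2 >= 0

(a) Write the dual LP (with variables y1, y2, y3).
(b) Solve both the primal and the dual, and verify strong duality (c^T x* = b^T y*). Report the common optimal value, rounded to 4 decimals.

The standard primal-dual pair for 'max c^T x s.t. A x <= b, x >= 0' is:
  Dual:  min b^T y  s.t.  A^T y >= c,  y >= 0.

So the dual LP is:
  minimize  12y1 + 11y2 + 16y3
  subject to:
    y1 + 3y3 >= 2
    y2 + y3 >= 5
    y1, y2, y3 >= 0

Solving the primal: x* = (1.6667, 11).
  primal value c^T x* = 58.3333.
Solving the dual: y* = (0, 4.3333, 0.6667).
  dual value b^T y* = 58.3333.
Strong duality: c^T x* = b^T y*. Confirmed.

58.3333


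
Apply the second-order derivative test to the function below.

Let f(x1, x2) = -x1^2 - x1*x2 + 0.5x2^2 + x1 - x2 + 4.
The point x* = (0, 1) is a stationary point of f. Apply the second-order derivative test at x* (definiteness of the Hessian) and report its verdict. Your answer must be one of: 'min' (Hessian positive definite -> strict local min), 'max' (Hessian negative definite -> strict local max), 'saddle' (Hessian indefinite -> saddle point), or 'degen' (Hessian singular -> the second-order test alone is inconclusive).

Compute the Hessian H = grad^2 f:
  H = [[-2, -1], [-1, 1]]
Verify stationarity: grad f(x*) = H x* + g = (0, 0).
Eigenvalues of H: -2.3028, 1.3028.
Eigenvalues have mixed signs, so H is indefinite -> x* is a saddle point.

saddle


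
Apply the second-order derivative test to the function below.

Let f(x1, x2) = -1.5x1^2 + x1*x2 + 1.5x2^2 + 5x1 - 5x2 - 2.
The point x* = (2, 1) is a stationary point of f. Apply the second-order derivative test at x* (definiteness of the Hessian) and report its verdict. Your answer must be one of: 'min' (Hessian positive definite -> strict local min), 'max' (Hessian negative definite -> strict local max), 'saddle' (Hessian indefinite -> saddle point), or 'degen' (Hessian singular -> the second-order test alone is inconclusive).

Compute the Hessian H = grad^2 f:
  H = [[-3, 1], [1, 3]]
Verify stationarity: grad f(x*) = H x* + g = (0, 0).
Eigenvalues of H: -3.1623, 3.1623.
Eigenvalues have mixed signs, so H is indefinite -> x* is a saddle point.

saddle


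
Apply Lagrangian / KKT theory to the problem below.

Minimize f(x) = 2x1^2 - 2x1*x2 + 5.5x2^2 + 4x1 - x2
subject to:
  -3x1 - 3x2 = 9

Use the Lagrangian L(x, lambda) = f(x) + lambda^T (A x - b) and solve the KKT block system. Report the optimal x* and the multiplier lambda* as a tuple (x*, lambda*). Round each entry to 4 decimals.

Form the Lagrangian:
  L(x, lambda) = (1/2) x^T Q x + c^T x + lambda^T (A x - b)
Stationarity (grad_x L = 0): Q x + c + A^T lambda = 0.
Primal feasibility: A x = b.

This gives the KKT block system:
  [ Q   A^T ] [ x     ]   [-c ]
  [ A    0  ] [ lambda ] = [ b ]

Solving the linear system:
  x*      = (-2.3158, -0.6842)
  lambda* = (-1.2982)
  f(x*)   = 1.5526

x* = (-2.3158, -0.6842), lambda* = (-1.2982)


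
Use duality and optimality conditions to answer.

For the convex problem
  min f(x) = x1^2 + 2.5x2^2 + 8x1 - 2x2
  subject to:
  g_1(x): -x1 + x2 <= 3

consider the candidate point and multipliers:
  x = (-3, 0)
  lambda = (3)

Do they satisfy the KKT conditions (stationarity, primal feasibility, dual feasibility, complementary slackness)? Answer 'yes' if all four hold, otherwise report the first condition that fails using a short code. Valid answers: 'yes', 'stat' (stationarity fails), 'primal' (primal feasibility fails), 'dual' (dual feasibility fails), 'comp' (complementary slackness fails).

Gradient of f: grad f(x) = Q x + c = (2, -2)
Constraint values g_i(x) = a_i^T x - b_i:
  g_1((-3, 0)) = 0
Stationarity residual: grad f(x) + sum_i lambda_i a_i = (-1, 1)
  -> stationarity FAILS
Primal feasibility (all g_i <= 0): OK
Dual feasibility (all lambda_i >= 0): OK
Complementary slackness (lambda_i * g_i(x) = 0 for all i): OK

Verdict: the first failing condition is stationarity -> stat.

stat


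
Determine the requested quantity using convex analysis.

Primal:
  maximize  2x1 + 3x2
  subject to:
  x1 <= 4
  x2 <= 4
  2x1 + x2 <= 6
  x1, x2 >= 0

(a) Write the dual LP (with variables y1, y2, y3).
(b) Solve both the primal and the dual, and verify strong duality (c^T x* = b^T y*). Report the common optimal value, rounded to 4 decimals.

The standard primal-dual pair for 'max c^T x s.t. A x <= b, x >= 0' is:
  Dual:  min b^T y  s.t.  A^T y >= c,  y >= 0.

So the dual LP is:
  minimize  4y1 + 4y2 + 6y3
  subject to:
    y1 + 2y3 >= 2
    y2 + y3 >= 3
    y1, y2, y3 >= 0

Solving the primal: x* = (1, 4).
  primal value c^T x* = 14.
Solving the dual: y* = (0, 2, 1).
  dual value b^T y* = 14.
Strong duality: c^T x* = b^T y*. Confirmed.

14


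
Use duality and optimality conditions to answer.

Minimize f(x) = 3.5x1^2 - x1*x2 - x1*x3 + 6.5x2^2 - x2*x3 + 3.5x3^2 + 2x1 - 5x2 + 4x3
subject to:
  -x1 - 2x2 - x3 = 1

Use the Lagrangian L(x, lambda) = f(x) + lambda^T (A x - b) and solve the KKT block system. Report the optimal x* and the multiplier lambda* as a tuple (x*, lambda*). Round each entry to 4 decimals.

Form the Lagrangian:
  L(x, lambda) = (1/2) x^T Q x + c^T x + lambda^T (A x - b)
Stationarity (grad_x L = 0): Q x + c + A^T lambda = 0.
Primal feasibility: A x = b.

This gives the KKT block system:
  [ Q   A^T ] [ x     ]   [-c ]
  [ A    0  ] [ lambda ] = [ b ]

Solving the linear system:
  x*      = (-0.5129, 0.1379, -0.7629)
  lambda* = (-0.9655)
  f(x*)   = -1.9009

x* = (-0.5129, 0.1379, -0.7629), lambda* = (-0.9655)
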